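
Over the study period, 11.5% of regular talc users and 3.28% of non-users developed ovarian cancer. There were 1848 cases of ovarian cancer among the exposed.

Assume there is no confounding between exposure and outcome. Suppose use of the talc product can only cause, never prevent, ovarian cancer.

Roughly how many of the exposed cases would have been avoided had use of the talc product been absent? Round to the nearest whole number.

p₁ = 0.115, p₀ = 0.0328.
PN = (p₁ − p₀)/p₁ = (0.115 − 0.0328) / 0.115 ≈ 0.71478.
Attributable cases ≈ PN × (exposed cases) = 0.71478 × 1848 ≈ 1320.92.

about 1321 cases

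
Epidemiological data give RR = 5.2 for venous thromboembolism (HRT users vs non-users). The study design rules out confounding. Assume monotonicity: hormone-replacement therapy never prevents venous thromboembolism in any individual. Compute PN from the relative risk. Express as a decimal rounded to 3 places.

PN ≈ 0.808

Under exogeneity and monotonicity, PN = (RR − 1) / RR = 1 − 1/RR.
PN = (5.2 − 1) / 5.2 = 4.2 / 5.2 ≈ 0.8077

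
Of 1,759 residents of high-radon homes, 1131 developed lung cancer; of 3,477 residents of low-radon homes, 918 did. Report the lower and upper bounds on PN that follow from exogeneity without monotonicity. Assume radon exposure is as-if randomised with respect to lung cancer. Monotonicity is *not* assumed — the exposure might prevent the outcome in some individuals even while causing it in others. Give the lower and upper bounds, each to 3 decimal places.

0.589 ≤ PN ≤ 1.000

p₁ = P(outcome | exposed) = 1131/1759 = 0.64298
p₀ = P(outcome | unexposed) = 918/3477 = 0.26402
Under exogeneity alone the bounds on PN are max{0,(p₁−p₀)/p₁} ≤ PN ≤ min{1,(1−p₀)/p₁}.
  lower = (p₁ − p₀)/p₁ = 0.37896 / 0.64298 ≈ 0.5894
  upper = min{1, (1 − p₀)/p₁} = 0.73598 / 0.64298 ≈ 1.1446 → capped at 1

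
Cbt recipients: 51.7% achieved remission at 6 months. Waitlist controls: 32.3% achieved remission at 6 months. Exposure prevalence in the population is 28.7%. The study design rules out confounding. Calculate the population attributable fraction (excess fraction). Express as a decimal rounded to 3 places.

p₁ = 0.517, p₀ = 0.323.
Overall risk P(Y=1) = π·p₁ + (1−π)·p₀ = 0.287×0.517 + 0.713×0.323 = 0.37868.
Under exogeneity, PAF = [P(Y=1) − p₀] / P(Y=1).
PAF = (0.37868 − 0.323) / 0.37868 ≈ 0.1470

PAF ≈ 0.147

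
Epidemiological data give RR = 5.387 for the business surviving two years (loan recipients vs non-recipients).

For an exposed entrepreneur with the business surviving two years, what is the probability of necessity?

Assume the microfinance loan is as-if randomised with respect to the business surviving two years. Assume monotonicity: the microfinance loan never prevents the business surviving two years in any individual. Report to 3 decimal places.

Under exogeneity and monotonicity, PN = (RR − 1) / RR = 1 − 1/RR.
PN = (5.387 − 1) / 5.387 = 4.387 / 5.387 ≈ 0.8144

PN ≈ 0.814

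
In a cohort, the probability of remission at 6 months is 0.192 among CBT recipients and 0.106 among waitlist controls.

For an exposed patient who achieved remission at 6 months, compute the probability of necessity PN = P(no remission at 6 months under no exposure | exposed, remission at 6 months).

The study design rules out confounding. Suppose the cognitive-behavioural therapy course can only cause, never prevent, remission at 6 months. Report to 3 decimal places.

PN ≈ 0.448

Let p₁ = 0.192, p₀ = 0.106.
Under exogeneity and monotonicity, PN = (p₁ − p₀) / p₁.
PN = (0.192 − 0.106) / 0.192 = 0.086 / 0.192 ≈ 0.4479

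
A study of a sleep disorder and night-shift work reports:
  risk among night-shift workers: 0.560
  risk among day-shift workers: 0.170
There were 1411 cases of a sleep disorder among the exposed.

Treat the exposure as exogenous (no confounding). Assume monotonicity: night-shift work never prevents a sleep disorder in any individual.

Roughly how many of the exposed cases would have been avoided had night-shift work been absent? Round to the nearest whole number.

about 983 cases

Let p₁ = 0.56, p₀ = 0.17.
PN = (p₁ − p₀)/p₁ = (0.56 − 0.17) / 0.56 ≈ 0.69643.
Attributable cases ≈ PN × (exposed cases) = 0.69643 × 1411 ≈ 982.66.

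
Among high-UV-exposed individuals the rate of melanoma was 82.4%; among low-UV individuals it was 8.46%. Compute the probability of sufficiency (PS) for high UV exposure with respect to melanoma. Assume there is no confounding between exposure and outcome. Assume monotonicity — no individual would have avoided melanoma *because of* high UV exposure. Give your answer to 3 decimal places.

p₁ = 0.824, p₀ = 0.0846.
Under exogeneity and monotonicity, PS = (p₁ − p₀) / (1 − p₀).
PS = (0.824 − 0.0846) / (1 − 0.0846) = 0.7394 / 0.9154 ≈ 0.8077

PS ≈ 0.808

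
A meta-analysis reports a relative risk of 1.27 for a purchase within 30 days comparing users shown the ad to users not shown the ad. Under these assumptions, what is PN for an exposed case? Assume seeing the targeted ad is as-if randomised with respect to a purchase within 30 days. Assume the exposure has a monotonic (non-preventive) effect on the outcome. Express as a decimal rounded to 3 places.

Under exogeneity and monotonicity, PN = (RR − 1) / RR = 1 − 1/RR.
PN = (1.27 − 1) / 1.27 = 0.27 / 1.27 ≈ 0.2126

PN ≈ 0.213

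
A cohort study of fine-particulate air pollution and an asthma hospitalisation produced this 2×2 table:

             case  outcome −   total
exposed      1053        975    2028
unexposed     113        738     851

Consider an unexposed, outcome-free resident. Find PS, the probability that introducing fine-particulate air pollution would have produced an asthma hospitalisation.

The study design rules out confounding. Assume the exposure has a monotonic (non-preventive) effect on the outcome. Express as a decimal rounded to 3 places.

p₁ = P(outcome | exposed) = 1053/2028 = 0.51923
p₀ = P(outcome | unexposed) = 113/851 = 0.13278
Under exogeneity and monotonicity, PS = (p₁ − p₀) / (1 − p₀).
PS = (0.51923 − 0.13278) / (1 − 0.13278) = 0.38645 / 0.86722 ≈ 0.4456

PS ≈ 0.446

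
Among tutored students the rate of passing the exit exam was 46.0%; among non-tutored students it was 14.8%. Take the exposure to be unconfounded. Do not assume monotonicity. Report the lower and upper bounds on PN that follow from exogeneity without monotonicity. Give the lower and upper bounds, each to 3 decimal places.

p₁ = 0.46, p₀ = 0.148.
Under exogeneity alone the bounds on PN are max{0,(p₁−p₀)/p₁} ≤ PN ≤ min{1,(1−p₀)/p₁}.
  lower = (p₁ − p₀)/p₁ = 0.312 / 0.46 ≈ 0.6783
  upper = min{1, (1 − p₀)/p₁} = 0.852 / 0.46 ≈ 1.8522 → capped at 1

0.678 ≤ PN ≤ 1.000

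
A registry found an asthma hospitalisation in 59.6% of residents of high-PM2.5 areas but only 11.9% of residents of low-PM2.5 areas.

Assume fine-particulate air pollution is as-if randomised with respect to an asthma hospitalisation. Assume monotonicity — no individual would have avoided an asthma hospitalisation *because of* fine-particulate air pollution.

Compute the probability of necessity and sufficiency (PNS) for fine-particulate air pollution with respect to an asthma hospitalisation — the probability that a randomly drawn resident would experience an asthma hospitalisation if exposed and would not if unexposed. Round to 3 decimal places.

p₁ = 0.596, p₀ = 0.119.
Under exogeneity and monotonicity, PNS = p₁ − p₀.
PNS = 0.596 − 0.119 = 0.477

PNS ≈ 0.477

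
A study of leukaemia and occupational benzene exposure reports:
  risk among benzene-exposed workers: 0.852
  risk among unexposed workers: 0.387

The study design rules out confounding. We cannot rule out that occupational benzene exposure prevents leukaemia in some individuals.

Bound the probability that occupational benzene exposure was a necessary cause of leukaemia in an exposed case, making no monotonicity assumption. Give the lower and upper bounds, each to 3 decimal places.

0.546 ≤ PN ≤ 0.719

Let p₁ = 0.852, p₀ = 0.387.
Under exogeneity alone the bounds on PN are max{0,(p₁−p₀)/p₁} ≤ PN ≤ min{1,(1−p₀)/p₁}.
  lower = (p₁ − p₀)/p₁ = 0.465 / 0.852 ≈ 0.5458
  upper = min{1, (1 − p₀)/p₁} = 0.613 / 0.852 ≈ 0.7195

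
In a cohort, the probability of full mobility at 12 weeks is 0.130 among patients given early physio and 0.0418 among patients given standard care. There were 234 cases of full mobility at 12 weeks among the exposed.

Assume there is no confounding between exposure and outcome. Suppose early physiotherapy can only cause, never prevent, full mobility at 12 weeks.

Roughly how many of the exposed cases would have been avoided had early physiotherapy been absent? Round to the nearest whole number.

about 159 cases

Let p₁ = 0.13, p₀ = 0.0418.
PN = (p₁ − p₀)/p₁ = (0.13 − 0.0418) / 0.13 ≈ 0.67846.
Attributable cases ≈ PN × (exposed cases) = 0.67846 × 234 ≈ 158.76.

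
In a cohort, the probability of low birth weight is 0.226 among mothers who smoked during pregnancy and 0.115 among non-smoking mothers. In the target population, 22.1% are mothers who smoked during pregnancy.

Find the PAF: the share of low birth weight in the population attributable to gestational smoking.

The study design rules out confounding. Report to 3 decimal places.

Let p₁ = 0.226, p₀ = 0.115.
Overall risk P(Y=1) = π·p₁ + (1−π)·p₀ = 0.221×0.226 + 0.779×0.115 = 0.13953.
Under exogeneity, PAF = [P(Y=1) − p₀] / P(Y=1).
PAF = (0.13953 − 0.115) / 0.13953 ≈ 0.1758

PAF ≈ 0.176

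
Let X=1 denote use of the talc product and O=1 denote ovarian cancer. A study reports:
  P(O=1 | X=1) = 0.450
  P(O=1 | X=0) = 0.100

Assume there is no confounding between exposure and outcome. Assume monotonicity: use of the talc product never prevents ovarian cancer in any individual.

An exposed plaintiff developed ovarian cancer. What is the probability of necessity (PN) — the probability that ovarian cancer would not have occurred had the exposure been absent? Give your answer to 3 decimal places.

Let p₁ = 0.45, p₀ = 0.1.
Under exogeneity and monotonicity, PN = (p₁ − p₀) / p₁.
PN = (0.45 − 0.1) / 0.45 = 0.35 / 0.45 ≈ 0.7778

PN ≈ 0.778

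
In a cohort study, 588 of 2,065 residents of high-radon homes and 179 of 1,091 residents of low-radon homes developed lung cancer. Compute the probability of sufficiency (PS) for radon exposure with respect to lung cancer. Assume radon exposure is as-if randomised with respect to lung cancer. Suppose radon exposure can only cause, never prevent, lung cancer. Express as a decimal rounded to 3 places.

p₁ = P(outcome | exposed) = 588/2065 = 0.28475
p₀ = P(outcome | unexposed) = 179/1091 = 0.16407
Under exogeneity and monotonicity, PS = (p₁ − p₀) / (1 − p₀).
PS = (0.28475 − 0.16407) / (1 − 0.16407) = 0.12068 / 0.83593 ≈ 0.1444

PS ≈ 0.144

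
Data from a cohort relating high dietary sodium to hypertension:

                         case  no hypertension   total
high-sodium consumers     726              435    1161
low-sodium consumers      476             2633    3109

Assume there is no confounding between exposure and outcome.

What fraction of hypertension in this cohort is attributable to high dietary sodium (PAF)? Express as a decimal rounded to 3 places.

PAF ≈ 0.456

p₁ = P(outcome | exposed) = 726/1161 = 0.62532
p₀ = P(outcome | unexposed) = 476/3109 = 0.1531
Exposure prevalence π = 1161/4270 = 0.2719; overall risk P(Y=1) = 0.2815.
Under exogeneity, PAF = [P(Y=1) − p₀]/P(Y=1).
PAF = (0.2815 − 0.1531) / 0.2815 ≈ 0.4561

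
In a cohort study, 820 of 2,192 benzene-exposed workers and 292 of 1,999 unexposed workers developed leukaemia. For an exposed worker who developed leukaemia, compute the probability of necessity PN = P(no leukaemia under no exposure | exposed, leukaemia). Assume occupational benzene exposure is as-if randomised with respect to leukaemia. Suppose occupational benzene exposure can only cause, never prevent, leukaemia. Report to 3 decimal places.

PN ≈ 0.610

p₁ = P(outcome | exposed) = 820/2192 = 0.37409
p₀ = P(outcome | unexposed) = 292/1999 = 0.14607
Under exogeneity and monotonicity, PN = (p₁ − p₀) / p₁.
PN = (0.37409 − 0.14607) / 0.37409 = 0.22801 / 0.37409 ≈ 0.6095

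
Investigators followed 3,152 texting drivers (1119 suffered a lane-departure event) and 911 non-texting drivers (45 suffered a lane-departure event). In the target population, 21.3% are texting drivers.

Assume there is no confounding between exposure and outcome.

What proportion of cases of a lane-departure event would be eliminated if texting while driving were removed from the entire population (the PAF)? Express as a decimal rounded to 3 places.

PAF ≈ 0.569

p₁ = P(outcome | exposed) = 1119/3152 = 0.35501
p₀ = P(outcome | unexposed) = 45/911 = 0.049396
Overall risk P(Y=1) = π·p₁ + (1−π)·p₀ = 0.213×0.35501 + 0.787×0.049396 = 0.11449.
Under exogeneity, PAF = [P(Y=1) − p₀] / P(Y=1).
PAF = (0.11449 − 0.049396) / 0.11449 ≈ 0.5686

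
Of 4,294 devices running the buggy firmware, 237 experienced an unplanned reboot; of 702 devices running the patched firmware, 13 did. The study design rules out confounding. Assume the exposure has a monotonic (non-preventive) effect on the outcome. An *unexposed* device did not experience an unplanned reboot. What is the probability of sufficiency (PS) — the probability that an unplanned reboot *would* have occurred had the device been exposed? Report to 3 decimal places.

PS ≈ 0.037

p₁ = P(outcome | exposed) = 237/4294 = 0.055193
p₀ = P(outcome | unexposed) = 13/702 = 0.018519
Under exogeneity and monotonicity, PS = (p₁ − p₀) / (1 − p₀).
PS = (0.055193 − 0.018519) / (1 − 0.018519) = 0.036675 / 0.98148 ≈ 0.0374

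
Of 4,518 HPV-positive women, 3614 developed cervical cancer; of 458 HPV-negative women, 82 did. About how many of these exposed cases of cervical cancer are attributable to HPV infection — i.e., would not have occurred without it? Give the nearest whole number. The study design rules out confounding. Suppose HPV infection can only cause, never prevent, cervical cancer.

p₁ = P(outcome | exposed) = 3614/4518 = 0.79991
p₀ = P(outcome | unexposed) = 82/458 = 0.17904
PN = (p₁ − p₀)/p₁ = (0.79991 − 0.17904) / 0.79991 ≈ 0.77618.
Attributable cases ≈ PN × (exposed cases) = 0.77618 × 3614 ≈ 2805.10.

about 2805 cases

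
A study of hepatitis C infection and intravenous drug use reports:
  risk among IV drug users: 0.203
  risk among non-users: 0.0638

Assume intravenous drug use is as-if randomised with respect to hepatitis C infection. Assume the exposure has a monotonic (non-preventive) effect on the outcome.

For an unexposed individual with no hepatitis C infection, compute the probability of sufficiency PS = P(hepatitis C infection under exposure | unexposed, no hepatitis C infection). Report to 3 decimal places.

Let p₁ = 0.203, p₀ = 0.0638.
Under exogeneity and monotonicity, PS = (p₁ − p₀) / (1 − p₀).
PS = (0.203 − 0.0638) / (1 − 0.0638) = 0.1392 / 0.9362 ≈ 0.1487

PS ≈ 0.149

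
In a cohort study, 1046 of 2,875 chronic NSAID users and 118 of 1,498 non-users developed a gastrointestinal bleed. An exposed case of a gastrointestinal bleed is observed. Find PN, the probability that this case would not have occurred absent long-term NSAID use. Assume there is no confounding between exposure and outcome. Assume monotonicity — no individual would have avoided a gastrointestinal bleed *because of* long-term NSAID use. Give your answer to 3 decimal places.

PN ≈ 0.783

p₁ = P(outcome | exposed) = 1046/2875 = 0.36383
p₀ = P(outcome | unexposed) = 118/1498 = 0.078772
Under exogeneity and monotonicity, PN = (p₁ − p₀) / p₁.
PN = (0.36383 − 0.078772) / 0.36383 = 0.28505 / 0.36383 ≈ 0.7835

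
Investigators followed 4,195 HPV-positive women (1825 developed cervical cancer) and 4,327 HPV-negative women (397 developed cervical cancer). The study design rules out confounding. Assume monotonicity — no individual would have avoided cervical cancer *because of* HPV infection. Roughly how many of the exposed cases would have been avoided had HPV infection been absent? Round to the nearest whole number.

p₁ = P(outcome | exposed) = 1825/4195 = 0.43504
p₀ = P(outcome | unexposed) = 397/4327 = 0.091749
PN = (p₁ − p₀)/p₁ = (0.43504 − 0.091749) / 0.43504 ≈ 0.78910.
Attributable cases ≈ PN × (exposed cases) = 0.78910 × 1825 ≈ 1440.11.

about 1440 cases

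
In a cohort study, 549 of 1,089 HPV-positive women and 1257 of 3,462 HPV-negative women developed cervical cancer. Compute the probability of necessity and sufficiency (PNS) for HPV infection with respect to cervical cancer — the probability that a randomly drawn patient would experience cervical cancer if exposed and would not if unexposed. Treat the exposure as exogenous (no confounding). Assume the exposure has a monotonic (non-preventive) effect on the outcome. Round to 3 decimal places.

PNS ≈ 0.141

p₁ = P(outcome | exposed) = 549/1089 = 0.50413
p₀ = P(outcome | unexposed) = 1257/3462 = 0.36308
Under exogeneity and monotonicity, PNS = p₁ − p₀.
PNS = 0.50413 − 0.36308 = 0.14105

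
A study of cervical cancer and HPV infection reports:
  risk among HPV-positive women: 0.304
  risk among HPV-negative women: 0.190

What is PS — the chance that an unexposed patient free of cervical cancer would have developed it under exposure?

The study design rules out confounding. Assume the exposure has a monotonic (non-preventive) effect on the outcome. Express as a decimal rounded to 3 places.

Let p₁ = 0.304, p₀ = 0.19.
Under exogeneity and monotonicity, PS = (p₁ − p₀) / (1 − p₀).
PS = (0.304 − 0.19) / (1 − 0.19) = 0.114 / 0.81 ≈ 0.1407

PS ≈ 0.141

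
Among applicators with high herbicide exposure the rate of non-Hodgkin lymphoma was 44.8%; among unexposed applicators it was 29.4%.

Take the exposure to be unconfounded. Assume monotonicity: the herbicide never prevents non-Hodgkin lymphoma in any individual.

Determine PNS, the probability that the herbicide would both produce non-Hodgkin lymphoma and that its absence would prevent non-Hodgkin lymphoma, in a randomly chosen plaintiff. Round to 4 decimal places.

p₁ = 0.448, p₀ = 0.294.
Under exogeneity and monotonicity, PNS = p₁ − p₀.
PNS = 0.448 − 0.294 = 0.154

PNS ≈ 0.1540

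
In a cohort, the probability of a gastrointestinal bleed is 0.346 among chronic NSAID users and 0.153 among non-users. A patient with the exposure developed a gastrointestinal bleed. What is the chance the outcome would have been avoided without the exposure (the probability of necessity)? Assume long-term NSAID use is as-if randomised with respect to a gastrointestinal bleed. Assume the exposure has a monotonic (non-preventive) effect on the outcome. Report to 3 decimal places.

Let p₁ = 0.346, p₀ = 0.153.
Under exogeneity and monotonicity, PN = (p₁ − p₀) / p₁.
PN = (0.346 − 0.153) / 0.346 = 0.193 / 0.346 ≈ 0.5578

PN ≈ 0.558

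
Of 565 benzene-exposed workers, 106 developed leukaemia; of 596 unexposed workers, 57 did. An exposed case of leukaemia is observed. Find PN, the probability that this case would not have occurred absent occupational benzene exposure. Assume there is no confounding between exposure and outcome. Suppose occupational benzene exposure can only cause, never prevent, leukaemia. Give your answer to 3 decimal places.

PN ≈ 0.490

p₁ = P(outcome | exposed) = 106/565 = 0.18761
p₀ = P(outcome | unexposed) = 57/596 = 0.095638
Under exogeneity and monotonicity, PN = (p₁ − p₀) / p₁.
PN = (0.18761 − 0.095638) / 0.18761 = 0.091973 / 0.18761 ≈ 0.4902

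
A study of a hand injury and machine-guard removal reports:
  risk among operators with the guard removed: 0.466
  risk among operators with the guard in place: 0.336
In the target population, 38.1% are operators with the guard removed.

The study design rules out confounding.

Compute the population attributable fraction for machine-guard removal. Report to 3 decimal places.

PAF ≈ 0.128

Let p₁ = 0.466, p₀ = 0.336.
Overall risk P(Y=1) = π·p₁ + (1−π)·p₀ = 0.381×0.466 + 0.619×0.336 = 0.38553.
Under exogeneity, PAF = [P(Y=1) − p₀] / P(Y=1).
PAF = (0.38553 − 0.336) / 0.38553 ≈ 0.1285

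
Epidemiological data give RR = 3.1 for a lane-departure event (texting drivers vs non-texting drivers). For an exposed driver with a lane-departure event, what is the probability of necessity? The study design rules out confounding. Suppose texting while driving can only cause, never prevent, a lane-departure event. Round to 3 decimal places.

PN ≈ 0.677

Under exogeneity and monotonicity, PN = (RR − 1) / RR = 1 − 1/RR.
PN = (3.1 − 1) / 3.1 = 2.1 / 3.1 ≈ 0.6774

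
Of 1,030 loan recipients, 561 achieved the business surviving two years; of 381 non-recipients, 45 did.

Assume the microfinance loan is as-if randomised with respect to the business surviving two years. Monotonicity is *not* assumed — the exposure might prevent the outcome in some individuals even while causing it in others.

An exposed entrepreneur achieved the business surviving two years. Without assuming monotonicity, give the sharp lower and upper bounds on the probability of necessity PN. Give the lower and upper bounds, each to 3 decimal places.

p₁ = P(outcome | exposed) = 561/1030 = 0.54466
p₀ = P(outcome | unexposed) = 45/381 = 0.11811
Under exogeneity alone the bounds on PN are max{0,(p₁−p₀)/p₁} ≤ PN ≤ min{1,(1−p₀)/p₁}.
  lower = (p₁ − p₀)/p₁ = 0.42655 / 0.54466 ≈ 0.7831
  upper = min{1, (1 − p₀)/p₁} = 0.88189 / 0.54466 ≈ 1.6192 → capped at 1

0.783 ≤ PN ≤ 1.000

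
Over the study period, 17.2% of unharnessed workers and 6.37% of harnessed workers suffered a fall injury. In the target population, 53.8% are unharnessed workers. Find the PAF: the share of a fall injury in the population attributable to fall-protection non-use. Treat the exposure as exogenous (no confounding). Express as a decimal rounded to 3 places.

PAF ≈ 0.478

p₁ = 0.172, p₀ = 0.0637.
Overall risk P(Y=1) = π·p₁ + (1−π)·p₀ = 0.538×0.172 + 0.462×0.0637 = 0.12197.
Under exogeneity, PAF = [P(Y=1) − p₀] / P(Y=1).
PAF = (0.12197 − 0.0637) / 0.12197 ≈ 0.4777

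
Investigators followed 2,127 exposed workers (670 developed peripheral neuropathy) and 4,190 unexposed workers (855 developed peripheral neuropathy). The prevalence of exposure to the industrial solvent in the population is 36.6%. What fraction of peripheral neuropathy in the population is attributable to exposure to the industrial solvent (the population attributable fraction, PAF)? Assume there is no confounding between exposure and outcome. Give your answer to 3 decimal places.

PAF ≈ 0.166

p₁ = P(outcome | exposed) = 670/2127 = 0.315
p₀ = P(outcome | unexposed) = 855/4190 = 0.20406
Overall risk P(Y=1) = π·p₁ + (1−π)·p₀ = 0.366×0.315 + 0.634×0.20406 = 0.24466.
Under exogeneity, PAF = [P(Y=1) − p₀] / P(Y=1).
PAF = (0.24466 − 0.20406) / 0.24466 ≈ 0.1660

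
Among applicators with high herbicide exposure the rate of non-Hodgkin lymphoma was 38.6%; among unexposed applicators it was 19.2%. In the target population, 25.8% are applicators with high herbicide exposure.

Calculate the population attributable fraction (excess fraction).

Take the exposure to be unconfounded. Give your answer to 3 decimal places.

PAF ≈ 0.207

p₁ = 0.386, p₀ = 0.192.
Overall risk P(Y=1) = π·p₁ + (1−π)·p₀ = 0.258×0.386 + 0.742×0.192 = 0.24205.
Under exogeneity, PAF = [P(Y=1) − p₀] / P(Y=1).
PAF = (0.24205 − 0.192) / 0.24205 ≈ 0.2068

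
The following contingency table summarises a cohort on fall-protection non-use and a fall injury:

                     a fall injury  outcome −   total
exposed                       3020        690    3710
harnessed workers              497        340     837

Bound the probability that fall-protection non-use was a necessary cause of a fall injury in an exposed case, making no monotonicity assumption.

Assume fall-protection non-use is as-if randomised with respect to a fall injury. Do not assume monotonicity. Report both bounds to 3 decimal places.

p₁ = P(outcome | exposed) = 3020/3710 = 0.81402
p₀ = P(outcome | unexposed) = 497/837 = 0.59379
Under exogeneity alone the bounds on PN are max{0,(p₁−p₀)/p₁} ≤ PN ≤ min{1,(1−p₀)/p₁}.
  lower = (p₁ − p₀)/p₁ = 0.22023 / 0.81402 ≈ 0.2705
  upper = min{1, (1 − p₀)/p₁} = 0.40621 / 0.81402 ≈ 0.4990

0.271 ≤ PN ≤ 0.499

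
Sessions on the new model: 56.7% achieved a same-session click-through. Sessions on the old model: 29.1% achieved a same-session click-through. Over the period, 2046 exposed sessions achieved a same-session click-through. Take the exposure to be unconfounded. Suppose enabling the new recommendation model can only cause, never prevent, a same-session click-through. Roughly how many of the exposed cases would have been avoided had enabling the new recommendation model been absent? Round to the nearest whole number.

p₁ = 0.567, p₀ = 0.291.
PN = (p₁ − p₀)/p₁ = (0.567 − 0.291) / 0.567 ≈ 0.48677.
Attributable cases ≈ PN × (exposed cases) = 0.48677 × 2046 ≈ 995.94.

about 996 cases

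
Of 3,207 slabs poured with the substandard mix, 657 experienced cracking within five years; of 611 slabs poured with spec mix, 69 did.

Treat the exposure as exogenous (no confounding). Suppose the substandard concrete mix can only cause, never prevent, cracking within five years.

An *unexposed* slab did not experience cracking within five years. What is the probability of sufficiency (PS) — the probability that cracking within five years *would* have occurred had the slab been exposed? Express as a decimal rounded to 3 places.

PS ≈ 0.104

p₁ = P(outcome | exposed) = 657/3207 = 0.20486
p₀ = P(outcome | unexposed) = 69/611 = 0.11293
Under exogeneity and monotonicity, PS = (p₁ − p₀) / (1 − p₀).
PS = (0.20486 − 0.11293) / (1 − 0.11293) = 0.091935 / 0.88707 ≈ 0.1036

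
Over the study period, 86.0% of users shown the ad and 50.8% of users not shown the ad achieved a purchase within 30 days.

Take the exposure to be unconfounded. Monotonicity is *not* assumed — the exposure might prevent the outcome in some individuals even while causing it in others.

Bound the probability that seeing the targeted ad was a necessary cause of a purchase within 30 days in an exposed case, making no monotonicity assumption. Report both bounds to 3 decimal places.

0.409 ≤ PN ≤ 0.572

p₁ = 0.86, p₀ = 0.508.
Under exogeneity alone the bounds on PN are max{0,(p₁−p₀)/p₁} ≤ PN ≤ min{1,(1−p₀)/p₁}.
  lower = (p₁ − p₀)/p₁ = 0.352 / 0.86 ≈ 0.4093
  upper = min{1, (1 − p₀)/p₁} = 0.492 / 0.86 ≈ 0.5721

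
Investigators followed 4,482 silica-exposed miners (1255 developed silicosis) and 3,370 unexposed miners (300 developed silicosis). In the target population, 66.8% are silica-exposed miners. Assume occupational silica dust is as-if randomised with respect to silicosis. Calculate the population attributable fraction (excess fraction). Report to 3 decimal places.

PAF ≈ 0.589

p₁ = P(outcome | exposed) = 1255/4482 = 0.28001
p₀ = P(outcome | unexposed) = 300/3370 = 0.089021
Overall risk P(Y=1) = π·p₁ + (1−π)·p₀ = 0.668×0.28001 + 0.332×0.089021 = 0.2166.
Under exogeneity, PAF = [P(Y=1) − p₀] / P(Y=1).
PAF = (0.2166 − 0.089021) / 0.2166 ≈ 0.5890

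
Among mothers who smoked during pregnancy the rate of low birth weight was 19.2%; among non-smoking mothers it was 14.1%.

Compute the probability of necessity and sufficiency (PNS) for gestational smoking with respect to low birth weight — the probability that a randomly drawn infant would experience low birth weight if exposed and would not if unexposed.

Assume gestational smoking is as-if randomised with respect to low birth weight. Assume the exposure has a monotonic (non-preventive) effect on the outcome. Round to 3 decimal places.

PNS ≈ 0.051

p₁ = 0.192, p₀ = 0.141.
Under exogeneity and monotonicity, PNS = p₁ − p₀.
PNS = 0.192 − 0.141 = 0.051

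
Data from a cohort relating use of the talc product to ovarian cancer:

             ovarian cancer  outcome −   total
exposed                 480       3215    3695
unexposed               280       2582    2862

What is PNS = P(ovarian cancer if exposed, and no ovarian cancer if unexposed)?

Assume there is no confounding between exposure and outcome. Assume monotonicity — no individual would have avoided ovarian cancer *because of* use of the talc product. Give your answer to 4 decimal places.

p₁ = P(outcome | exposed) = 480/3695 = 0.12991
p₀ = P(outcome | unexposed) = 280/2862 = 0.097834
Under exogeneity and monotonicity, PNS = p₁ − p₀.
PNS = 0.12991 − 0.097834 = 0.032072

PNS ≈ 0.0321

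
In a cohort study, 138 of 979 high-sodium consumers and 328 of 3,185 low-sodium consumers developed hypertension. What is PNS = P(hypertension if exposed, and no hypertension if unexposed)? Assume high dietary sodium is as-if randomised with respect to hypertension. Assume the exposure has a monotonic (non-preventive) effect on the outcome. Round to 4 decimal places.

p₁ = P(outcome | exposed) = 138/979 = 0.14096
p₀ = P(outcome | unexposed) = 328/3185 = 0.10298
Under exogeneity and monotonicity, PNS = p₁ − p₀.
PNS = 0.14096 − 0.10298 = 0.037977

PNS ≈ 0.0380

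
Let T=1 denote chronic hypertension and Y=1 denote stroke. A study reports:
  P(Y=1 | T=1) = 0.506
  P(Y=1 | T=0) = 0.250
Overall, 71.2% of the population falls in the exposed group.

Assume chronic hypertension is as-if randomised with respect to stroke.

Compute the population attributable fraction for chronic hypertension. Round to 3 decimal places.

PAF ≈ 0.422

Let p₁ = 0.506, p₀ = 0.25.
Overall risk P(Y=1) = π·p₁ + (1−π)·p₀ = 0.712×0.506 + 0.288×0.25 = 0.43227.
Under exogeneity, PAF = [P(Y=1) − p₀] / P(Y=1).
PAF = (0.43227 − 0.25) / 0.43227 ≈ 0.4217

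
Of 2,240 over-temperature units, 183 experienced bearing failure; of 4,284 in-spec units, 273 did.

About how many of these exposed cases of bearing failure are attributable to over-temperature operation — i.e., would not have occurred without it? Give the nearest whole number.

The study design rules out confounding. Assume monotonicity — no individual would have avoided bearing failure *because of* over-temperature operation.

about 40 cases

p₁ = P(outcome | exposed) = 183/2240 = 0.081696
p₀ = P(outcome | unexposed) = 273/4284 = 0.063725
PN = (p₁ − p₀)/p₁ = (0.081696 − 0.063725) / 0.081696 ≈ 0.21997.
Attributable cases ≈ PN × (exposed cases) = 0.21997 × 183 ≈ 40.25.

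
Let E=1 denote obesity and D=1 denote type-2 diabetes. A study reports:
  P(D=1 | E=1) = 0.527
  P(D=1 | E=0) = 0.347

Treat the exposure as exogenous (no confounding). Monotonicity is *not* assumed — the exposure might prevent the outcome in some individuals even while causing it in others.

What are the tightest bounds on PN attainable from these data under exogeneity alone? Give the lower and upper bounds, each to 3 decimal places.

Let p₁ = 0.527, p₀ = 0.347.
Under exogeneity alone the bounds on PN are max{0,(p₁−p₀)/p₁} ≤ PN ≤ min{1,(1−p₀)/p₁}.
  lower = (p₁ − p₀)/p₁ = 0.18 / 0.527 ≈ 0.3416
  upper = min{1, (1 − p₀)/p₁} = 0.653 / 0.527 ≈ 1.2391 → capped at 1

0.342 ≤ PN ≤ 1.000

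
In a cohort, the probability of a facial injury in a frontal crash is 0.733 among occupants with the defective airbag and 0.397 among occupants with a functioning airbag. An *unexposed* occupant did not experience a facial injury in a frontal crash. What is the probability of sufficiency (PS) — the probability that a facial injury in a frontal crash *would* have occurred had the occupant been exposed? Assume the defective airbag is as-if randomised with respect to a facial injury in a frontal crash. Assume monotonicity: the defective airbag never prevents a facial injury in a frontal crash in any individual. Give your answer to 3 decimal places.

Let p₁ = 0.733, p₀ = 0.397.
Under exogeneity and monotonicity, PS = (p₁ − p₀) / (1 − p₀).
PS = (0.733 − 0.397) / (1 − 0.397) = 0.336 / 0.603 ≈ 0.5572

PS ≈ 0.557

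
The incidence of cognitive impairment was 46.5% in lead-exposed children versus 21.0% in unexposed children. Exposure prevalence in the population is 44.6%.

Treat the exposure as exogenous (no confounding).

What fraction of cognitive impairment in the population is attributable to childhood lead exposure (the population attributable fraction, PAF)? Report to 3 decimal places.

PAF ≈ 0.351

p₁ = 0.465, p₀ = 0.21.
Overall risk P(Y=1) = π·p₁ + (1−π)·p₀ = 0.446×0.465 + 0.554×0.21 = 0.32373.
Under exogeneity, PAF = [P(Y=1) − p₀] / P(Y=1).
PAF = (0.32373 − 0.21) / 0.32373 ≈ 0.3513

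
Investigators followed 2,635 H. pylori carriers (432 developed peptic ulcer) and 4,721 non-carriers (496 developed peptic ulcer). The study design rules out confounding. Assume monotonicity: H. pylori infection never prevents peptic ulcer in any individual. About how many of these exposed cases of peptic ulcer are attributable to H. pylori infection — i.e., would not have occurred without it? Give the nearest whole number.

p₁ = P(outcome | exposed) = 432/2635 = 0.16395
p₀ = P(outcome | unexposed) = 496/4721 = 0.10506
PN = (p₁ − p₀)/p₁ = (0.16395 − 0.10506) / 0.16395 ≈ 0.35917.
Attributable cases ≈ PN × (exposed cases) = 0.35917 × 432 ≈ 155.16.

about 155 cases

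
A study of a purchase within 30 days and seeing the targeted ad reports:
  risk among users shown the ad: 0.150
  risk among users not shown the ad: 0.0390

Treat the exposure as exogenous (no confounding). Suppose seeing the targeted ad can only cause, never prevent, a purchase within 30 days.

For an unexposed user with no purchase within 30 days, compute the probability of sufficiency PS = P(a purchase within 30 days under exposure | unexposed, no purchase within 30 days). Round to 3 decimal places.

PS ≈ 0.116

Let p₁ = 0.15, p₀ = 0.039.
Under exogeneity and monotonicity, PS = (p₁ − p₀) / (1 − p₀).
PS = (0.15 − 0.039) / (1 − 0.039) = 0.111 / 0.961 ≈ 0.1155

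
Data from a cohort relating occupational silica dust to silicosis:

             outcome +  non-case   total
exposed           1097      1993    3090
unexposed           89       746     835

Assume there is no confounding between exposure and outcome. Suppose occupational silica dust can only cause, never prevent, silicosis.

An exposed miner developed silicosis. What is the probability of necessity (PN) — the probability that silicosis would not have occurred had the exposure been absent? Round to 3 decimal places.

PN ≈ 0.700

p₁ = P(outcome | exposed) = 1097/3090 = 0.35502
p₀ = P(outcome | unexposed) = 89/835 = 0.10659
Under exogeneity and monotonicity, PN = (p₁ − p₀) / p₁.
PN = (0.35502 − 0.10659) / 0.35502 = 0.24843 / 0.35502 ≈ 0.6998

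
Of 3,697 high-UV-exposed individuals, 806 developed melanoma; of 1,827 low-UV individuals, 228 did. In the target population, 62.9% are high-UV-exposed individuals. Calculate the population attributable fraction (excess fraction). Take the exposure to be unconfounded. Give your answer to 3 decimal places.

p₁ = P(outcome | exposed) = 806/3697 = 0.21801
p₀ = P(outcome | unexposed) = 228/1827 = 0.12479
Overall risk P(Y=1) = π·p₁ + (1−π)·p₀ = 0.629×0.21801 + 0.371×0.12479 = 0.18343.
Under exogeneity, PAF = [P(Y=1) − p₀] / P(Y=1).
PAF = (0.18343 − 0.12479) / 0.18343 ≈ 0.3197

PAF ≈ 0.320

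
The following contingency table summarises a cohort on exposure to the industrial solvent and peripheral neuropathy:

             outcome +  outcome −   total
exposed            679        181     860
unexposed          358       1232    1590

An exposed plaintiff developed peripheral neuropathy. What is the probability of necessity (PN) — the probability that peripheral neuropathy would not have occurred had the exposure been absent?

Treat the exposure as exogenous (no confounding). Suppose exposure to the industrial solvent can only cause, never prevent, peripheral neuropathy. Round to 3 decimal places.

p₁ = P(outcome | exposed) = 679/860 = 0.78953
p₀ = P(outcome | unexposed) = 358/1590 = 0.22516
Under exogeneity and monotonicity, PN = (p₁ − p₀)/p₁.
PN = (0.78953 − 0.22516) / 0.78953 ≈ 0.7148

PN ≈ 0.715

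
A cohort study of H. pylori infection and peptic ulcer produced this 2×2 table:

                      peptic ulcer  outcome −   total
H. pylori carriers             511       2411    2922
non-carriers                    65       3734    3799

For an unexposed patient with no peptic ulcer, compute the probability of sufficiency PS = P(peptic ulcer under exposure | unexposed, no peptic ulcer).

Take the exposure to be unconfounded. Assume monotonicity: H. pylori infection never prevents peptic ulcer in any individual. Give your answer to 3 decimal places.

p₁ = P(outcome | exposed) = 511/2922 = 0.17488
p₀ = P(outcome | unexposed) = 65/3799 = 0.01711
Under exogeneity and monotonicity, PS = (p₁ − p₀)/(1 − p₀).
PS = (0.17488 − 0.01711) / 0.98289 ≈ 0.1605

PS ≈ 0.161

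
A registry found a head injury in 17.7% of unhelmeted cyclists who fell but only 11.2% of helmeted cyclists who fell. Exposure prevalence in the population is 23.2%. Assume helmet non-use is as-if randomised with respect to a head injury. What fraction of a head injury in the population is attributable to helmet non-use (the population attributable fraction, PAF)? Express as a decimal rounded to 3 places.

p₁ = 0.177, p₀ = 0.112.
Overall risk P(Y=1) = π·p₁ + (1−π)·p₀ = 0.232×0.177 + 0.768×0.112 = 0.12708.
Under exogeneity, PAF = [P(Y=1) − p₀] / P(Y=1).
PAF = (0.12708 − 0.112) / 0.12708 ≈ 0.1187

PAF ≈ 0.119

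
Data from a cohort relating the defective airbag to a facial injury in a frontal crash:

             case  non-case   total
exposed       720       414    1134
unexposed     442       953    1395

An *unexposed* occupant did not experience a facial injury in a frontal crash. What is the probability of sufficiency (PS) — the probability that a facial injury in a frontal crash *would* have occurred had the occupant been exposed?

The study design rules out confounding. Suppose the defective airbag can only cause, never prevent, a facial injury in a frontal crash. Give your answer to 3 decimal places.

PS ≈ 0.466

p₁ = P(outcome | exposed) = 720/1134 = 0.63492
p₀ = P(outcome | unexposed) = 442/1395 = 0.31685
Under exogeneity and monotonicity, PS = (p₁ − p₀)/(1 − p₀).
PS = (0.63492 − 0.31685) / 0.68315 ≈ 0.4656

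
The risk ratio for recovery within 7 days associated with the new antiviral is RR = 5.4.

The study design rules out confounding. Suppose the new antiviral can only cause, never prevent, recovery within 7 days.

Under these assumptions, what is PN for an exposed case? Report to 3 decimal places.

PN ≈ 0.815

Under exogeneity and monotonicity, PN = (RR − 1) / RR = 1 − 1/RR.
PN = (5.4 − 1) / 5.4 = 4.4 / 5.4 ≈ 0.8148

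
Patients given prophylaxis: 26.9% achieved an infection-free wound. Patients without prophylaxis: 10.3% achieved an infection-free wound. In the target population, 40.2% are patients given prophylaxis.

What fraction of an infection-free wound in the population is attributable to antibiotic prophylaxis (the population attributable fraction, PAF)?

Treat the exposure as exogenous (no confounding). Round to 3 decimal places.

p₁ = 0.269, p₀ = 0.103.
Overall risk P(Y=1) = π·p₁ + (1−π)·p₀ = 0.402×0.269 + 0.598×0.103 = 0.16973.
Under exogeneity, PAF = [P(Y=1) − p₀] / P(Y=1).
PAF = (0.16973 − 0.103) / 0.16973 ≈ 0.3932

PAF ≈ 0.393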